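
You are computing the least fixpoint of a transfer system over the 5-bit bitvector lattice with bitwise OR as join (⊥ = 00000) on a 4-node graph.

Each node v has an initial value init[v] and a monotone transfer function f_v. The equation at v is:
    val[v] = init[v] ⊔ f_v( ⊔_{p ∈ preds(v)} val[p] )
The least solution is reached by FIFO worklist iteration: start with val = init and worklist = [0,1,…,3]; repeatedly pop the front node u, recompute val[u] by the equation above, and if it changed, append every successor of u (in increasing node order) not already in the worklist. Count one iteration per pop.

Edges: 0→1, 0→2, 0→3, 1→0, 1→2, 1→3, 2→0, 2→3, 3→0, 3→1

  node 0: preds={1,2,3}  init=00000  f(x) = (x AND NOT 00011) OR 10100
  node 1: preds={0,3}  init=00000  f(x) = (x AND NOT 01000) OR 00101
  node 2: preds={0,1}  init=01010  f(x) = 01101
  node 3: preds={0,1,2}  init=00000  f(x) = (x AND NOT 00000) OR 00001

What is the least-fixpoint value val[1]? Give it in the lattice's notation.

Iteration log — 9 steps:
  step 1. node 0  ⊔preds=01010  new=11100  old=00000  +wl: 
  step 2. node 1  ⊔preds=11100  new=10101  old=00000  +wl: 0
  step 3. node 2  ⊔preds=11101  new=01111  old=01010  +wl: 
  step 4. node 3  ⊔preds=11111  new=11111  old=00000  +wl: 1
  step 5. node 0  ⊔preds=11111  new=11100  stable
  step 6. node 1  ⊔preds=11111  new=10111  old=10101  +wl: 0,2,3
  step 7. node 0  ⊔preds=11111  new=11100  stable
  step 8. node 2  ⊔preds=11111  new=01111  stable
  step 9. node 3  ⊔preds=11111  new=11111  stable

Least fixpoint reached:
  node 0: 11100
  node 1: 10111
  node 2: 01111
  node 3: 11111

10111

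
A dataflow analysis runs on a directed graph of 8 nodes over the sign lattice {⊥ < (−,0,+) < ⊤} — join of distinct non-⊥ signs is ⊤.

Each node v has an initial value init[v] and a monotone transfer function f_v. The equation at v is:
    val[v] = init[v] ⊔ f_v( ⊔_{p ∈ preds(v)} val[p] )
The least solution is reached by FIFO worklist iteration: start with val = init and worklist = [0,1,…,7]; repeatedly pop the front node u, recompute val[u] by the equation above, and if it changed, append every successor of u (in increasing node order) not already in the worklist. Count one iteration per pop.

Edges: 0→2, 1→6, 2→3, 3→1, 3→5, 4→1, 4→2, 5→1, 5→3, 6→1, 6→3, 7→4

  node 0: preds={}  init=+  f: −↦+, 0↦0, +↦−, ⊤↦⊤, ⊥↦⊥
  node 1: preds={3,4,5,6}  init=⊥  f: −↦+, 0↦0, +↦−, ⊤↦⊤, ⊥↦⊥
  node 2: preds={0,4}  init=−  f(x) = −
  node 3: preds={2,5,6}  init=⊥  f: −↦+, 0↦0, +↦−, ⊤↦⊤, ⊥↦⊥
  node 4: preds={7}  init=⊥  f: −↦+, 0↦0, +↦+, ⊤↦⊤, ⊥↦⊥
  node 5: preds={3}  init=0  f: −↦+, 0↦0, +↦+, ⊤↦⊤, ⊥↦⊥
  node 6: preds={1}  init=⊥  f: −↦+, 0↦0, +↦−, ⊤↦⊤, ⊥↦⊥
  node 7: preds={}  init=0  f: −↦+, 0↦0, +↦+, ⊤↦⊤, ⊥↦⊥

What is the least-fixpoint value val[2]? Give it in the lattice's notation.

Iteration log — 14 steps:
  step 1. node 0  ⊔preds=⊥  new=+  stable
  step 2. node 1  ⊔preds=0  new=0  old=⊥  +wl: 
  step 3. node 2  ⊔preds=+  new=−  stable
  step 4. node 3  ⊔preds=⊤  new=⊤  old=⊥  +wl: 1
  step 5. node 4  ⊔preds=0  new=0  old=⊥  +wl: 2
  step 6. node 5  ⊔preds=⊤  new=⊤  old=0  +wl: 3
  step 7. node 6  ⊔preds=0  new=0  old=⊥  +wl: 
  step 8. node 7  ⊔preds=⊥  new=0  stable
  step 9. node 1  ⊔preds=⊤  new=⊤  old=0  +wl: 6
  step 10. node 2  ⊔preds=⊤  new=−  stable
  step 11. node 3  ⊔preds=⊤  new=⊤  stable
  step 12. node 6  ⊔preds=⊤  new=⊤  old=0  +wl: 1,3
  step 13. node 1  ⊔preds=⊤  new=⊤  stable
  step 14. node 3  ⊔preds=⊤  new=⊤  stable

Least fixpoint reached:
  node 0: +
  node 1: ⊤
  node 2: −
  node 3: ⊤
  node 4: 0
  node 5: ⊤
  node 6: ⊤
  node 7: 0

−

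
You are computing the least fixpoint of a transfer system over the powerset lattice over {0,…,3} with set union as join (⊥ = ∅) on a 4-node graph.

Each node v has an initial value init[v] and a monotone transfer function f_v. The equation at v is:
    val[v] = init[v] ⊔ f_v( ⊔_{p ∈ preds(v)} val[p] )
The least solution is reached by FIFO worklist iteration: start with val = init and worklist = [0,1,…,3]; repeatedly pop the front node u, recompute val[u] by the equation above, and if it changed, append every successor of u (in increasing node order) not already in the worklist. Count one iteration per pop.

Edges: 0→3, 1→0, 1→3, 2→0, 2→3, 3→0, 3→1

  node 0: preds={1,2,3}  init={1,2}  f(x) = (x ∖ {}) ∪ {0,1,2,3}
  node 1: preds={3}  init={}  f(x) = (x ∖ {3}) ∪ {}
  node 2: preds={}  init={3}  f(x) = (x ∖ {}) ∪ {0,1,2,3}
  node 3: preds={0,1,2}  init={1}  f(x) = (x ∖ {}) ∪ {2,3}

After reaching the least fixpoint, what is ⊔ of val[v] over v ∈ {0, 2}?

Iteration log — 8 steps:
  step 1. node 0  ⊔preds={1,3}  new={0,1,2,3}  old={1,2}  +wl: 
  step 2. node 1  ⊔preds={1}  new={1}  old={}  +wl: 0
  step 3. node 2  ⊔preds={}  new={0,1,2,3}  old={3}  +wl: 
  step 4. node 3  ⊔preds={0,1,2,3}  new={0,1,2,3}  old={1}  +wl: 1
  step 5. node 0  ⊔preds={0,1,2,3}  new={0,1,2,3}  stable
  step 6. node 1  ⊔preds={0,1,2,3}  new={0,1,2}  old={1}  +wl: 0,3
  step 7. node 0  ⊔preds={0,1,2,3}  new={0,1,2,3}  stable
  step 8. node 3  ⊔preds={0,1,2,3}  new={0,1,2,3}  stable

Least fixpoint reached:
  node 0: {0,1,2,3}
  node 1: {0,1,2}
  node 2: {0,1,2,3}
  node 3: {0,1,2,3}

{0,1,2,3}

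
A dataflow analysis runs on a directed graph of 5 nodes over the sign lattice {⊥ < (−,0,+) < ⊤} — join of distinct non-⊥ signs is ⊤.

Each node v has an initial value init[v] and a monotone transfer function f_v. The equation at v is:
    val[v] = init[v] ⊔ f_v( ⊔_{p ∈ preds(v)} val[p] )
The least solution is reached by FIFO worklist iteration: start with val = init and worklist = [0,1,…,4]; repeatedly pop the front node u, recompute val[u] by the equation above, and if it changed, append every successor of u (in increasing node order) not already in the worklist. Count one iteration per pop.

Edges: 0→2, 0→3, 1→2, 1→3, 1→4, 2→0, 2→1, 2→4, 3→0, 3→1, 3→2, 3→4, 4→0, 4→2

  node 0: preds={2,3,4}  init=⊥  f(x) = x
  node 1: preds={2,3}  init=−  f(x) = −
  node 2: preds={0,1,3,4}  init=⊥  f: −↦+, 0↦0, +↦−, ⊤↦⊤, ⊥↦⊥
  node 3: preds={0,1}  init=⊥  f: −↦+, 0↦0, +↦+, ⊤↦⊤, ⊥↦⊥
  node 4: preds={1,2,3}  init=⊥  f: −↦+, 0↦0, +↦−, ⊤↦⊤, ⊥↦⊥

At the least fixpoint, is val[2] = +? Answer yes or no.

no

Worklist (13 pops):
  #1 pop 0: in=⊥ → ⊥ (no change)
  #2 pop 1: in=⊥ → − (no change)
  #3 pop 2: in=− → + (was ⊥); enqueue [0,1]
  #4 pop 3: in=− → + (was ⊥); enqueue [2]
  #5 pop 4: in=⊤ → ⊤ (was ⊥); enqueue []
  #6 pop 0: in=⊤ → ⊤ (was ⊥); enqueue [3]
  #7 pop 1: in=+ → − (no change)
  #8 pop 2: in=⊤ → ⊤ (was +); enqueue [0,1,4]
  #9 pop 3: in=⊤ → ⊤ (was +); enqueue [2]
  #10 pop 0: in=⊤ → ⊤ (no change)
  #11 pop 1: in=⊤ → − (no change)
  #12 pop 4: in=⊤ → ⊤ (no change)
  #13 pop 2: in=⊤ → ⊤ (no change)

Fixpoint:
  val[0] = ⊤
  val[1] = −
  val[2] = ⊤
  val[3] = ⊤
  val[4] = ⊤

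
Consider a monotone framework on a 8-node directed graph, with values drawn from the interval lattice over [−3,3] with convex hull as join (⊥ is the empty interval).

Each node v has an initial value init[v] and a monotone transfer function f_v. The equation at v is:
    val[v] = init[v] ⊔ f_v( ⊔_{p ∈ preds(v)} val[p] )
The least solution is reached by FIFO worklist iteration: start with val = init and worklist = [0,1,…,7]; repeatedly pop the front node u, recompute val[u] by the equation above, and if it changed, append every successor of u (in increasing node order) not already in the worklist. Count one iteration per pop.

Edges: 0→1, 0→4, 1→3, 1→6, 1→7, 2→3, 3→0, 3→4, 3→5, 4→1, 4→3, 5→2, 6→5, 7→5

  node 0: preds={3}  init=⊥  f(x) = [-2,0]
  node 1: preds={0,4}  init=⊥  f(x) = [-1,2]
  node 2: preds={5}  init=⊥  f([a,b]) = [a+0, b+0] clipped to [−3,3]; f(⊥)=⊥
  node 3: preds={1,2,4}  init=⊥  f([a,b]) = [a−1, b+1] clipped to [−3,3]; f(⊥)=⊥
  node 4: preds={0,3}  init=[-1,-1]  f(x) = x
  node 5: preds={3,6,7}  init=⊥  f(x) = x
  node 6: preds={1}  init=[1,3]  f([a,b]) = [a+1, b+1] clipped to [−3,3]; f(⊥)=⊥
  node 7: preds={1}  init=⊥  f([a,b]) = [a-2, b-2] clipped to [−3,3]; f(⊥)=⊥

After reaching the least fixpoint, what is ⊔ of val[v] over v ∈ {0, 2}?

[-3,3]

Iteration log — 19 steps:
  step 1. node 0  ⊔preds=⊥  new=[-2,0]  old=⊥  +wl: 
  step 2. node 1  ⊔preds=[-2,0]  new=[-1,2]  old=⊥  +wl: 
  step 3. node 2  ⊔preds=⊥  new=⊥  stable
  step 4. node 3  ⊔preds=[-1,2]  new=[-2,3]  old=⊥  +wl: 0
  step 5. node 4  ⊔preds=[-2,3]  new=[-2,3]  old=[-1,-1]  +wl: 1,3
  step 6. node 5  ⊔preds=[-2,3]  new=[-2,3]  old=⊥  +wl: 2
  step 7. node 6  ⊔preds=[-1,2]  new=[0,3]  old=[1,3]  +wl: 5
  step 8. node 7  ⊔preds=[-1,2]  new=[-3,0]  old=⊥  +wl: 
  step 9. node 0  ⊔preds=[-2,3]  new=[-2,0]  stable
  step 10. node 1  ⊔preds=[-2,3]  new=[-1,2]  stable
  step 11. node 3  ⊔preds=[-2,3]  new=[-3,3]  old=[-2,3]  +wl: 0,4
  step 12. node 2  ⊔preds=[-2,3]  new=[-2,3]  old=⊥  +wl: 3
  step 13. node 5  ⊔preds=[-3,3]  new=[-3,3]  old=[-2,3]  +wl: 2
  step 14. node 0  ⊔preds=[-3,3]  new=[-2,0]  stable
  step 15. node 4  ⊔preds=[-3,3]  new=[-3,3]  old=[-2,3]  +wl: 1
  step 16. node 3  ⊔preds=[-3,3]  new=[-3,3]  stable
  step 17. node 2  ⊔preds=[-3,3]  new=[-3,3]  old=[-2,3]  +wl: 3
  step 18. node 1  ⊔preds=[-3,3]  new=[-1,2]  stable
  step 19. node 3  ⊔preds=[-3,3]  new=[-3,3]  stable

Least fixpoint reached:
  node 0: [-2,0]
  node 1: [-1,2]
  node 2: [-3,3]
  node 3: [-3,3]
  node 4: [-3,3]
  node 5: [-3,3]
  node 6: [0,3]
  node 7: [-3,0]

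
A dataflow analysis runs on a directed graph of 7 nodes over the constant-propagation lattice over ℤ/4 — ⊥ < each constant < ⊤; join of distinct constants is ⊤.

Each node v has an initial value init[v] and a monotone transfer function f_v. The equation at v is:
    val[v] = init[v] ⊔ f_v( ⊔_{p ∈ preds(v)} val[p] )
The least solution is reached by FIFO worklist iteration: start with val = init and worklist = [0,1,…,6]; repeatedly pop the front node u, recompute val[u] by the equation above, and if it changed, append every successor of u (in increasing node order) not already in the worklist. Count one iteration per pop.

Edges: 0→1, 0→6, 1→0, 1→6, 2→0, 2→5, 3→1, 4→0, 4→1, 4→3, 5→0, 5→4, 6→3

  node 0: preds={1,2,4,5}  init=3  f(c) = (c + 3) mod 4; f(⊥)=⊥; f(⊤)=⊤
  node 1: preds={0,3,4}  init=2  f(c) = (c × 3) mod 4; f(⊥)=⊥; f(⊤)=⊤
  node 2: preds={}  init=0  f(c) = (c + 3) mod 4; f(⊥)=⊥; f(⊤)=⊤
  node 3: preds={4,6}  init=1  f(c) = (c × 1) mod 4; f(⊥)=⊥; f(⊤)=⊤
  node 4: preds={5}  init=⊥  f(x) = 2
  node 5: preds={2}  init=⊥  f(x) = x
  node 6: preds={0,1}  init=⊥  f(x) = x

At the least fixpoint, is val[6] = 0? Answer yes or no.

no

Iteration log — 12 steps:
  step 1. node 0  ⊔preds=⊤  new=⊤  old=3  +wl: 
  step 2. node 1  ⊔preds=⊤  new=⊤  old=2  +wl: 0
  step 3. node 2  ⊔preds=⊥  new=0  stable
  step 4. node 3  ⊔preds=⊥  new=1  stable
  step 5. node 4  ⊔preds=⊥  new=2  old=⊥  +wl: 1,3
  step 6. node 5  ⊔preds=0  new=0  old=⊥  +wl: 4
  step 7. node 6  ⊔preds=⊤  new=⊤  old=⊥  +wl: 
  step 8. node 0  ⊔preds=⊤  new=⊤  stable
  step 9. node 1  ⊔preds=⊤  new=⊤  stable
  step 10. node 3  ⊔preds=⊤  new=⊤  old=1  +wl: 1
  step 11. node 4  ⊔preds=0  new=2  stable
  step 12. node 1  ⊔preds=⊤  new=⊤  stable

Least fixpoint reached:
  node 0: ⊤
  node 1: ⊤
  node 2: 0
  node 3: ⊤
  node 4: 2
  node 5: 0
  node 6: ⊤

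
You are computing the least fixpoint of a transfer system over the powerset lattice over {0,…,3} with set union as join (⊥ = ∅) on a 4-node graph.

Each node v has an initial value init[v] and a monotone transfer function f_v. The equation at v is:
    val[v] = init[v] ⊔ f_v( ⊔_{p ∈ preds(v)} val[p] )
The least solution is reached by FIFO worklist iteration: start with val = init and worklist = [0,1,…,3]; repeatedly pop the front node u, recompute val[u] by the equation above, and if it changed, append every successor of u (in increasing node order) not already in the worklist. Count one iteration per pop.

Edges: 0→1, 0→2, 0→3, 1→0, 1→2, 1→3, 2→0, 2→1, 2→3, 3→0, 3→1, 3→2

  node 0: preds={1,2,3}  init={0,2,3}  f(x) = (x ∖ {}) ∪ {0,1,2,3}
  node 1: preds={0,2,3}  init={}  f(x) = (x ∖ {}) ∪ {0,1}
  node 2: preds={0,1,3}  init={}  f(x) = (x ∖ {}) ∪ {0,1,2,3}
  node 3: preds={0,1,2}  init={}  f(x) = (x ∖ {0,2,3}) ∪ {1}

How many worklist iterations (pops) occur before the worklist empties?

7

Trace (7 dequeues):
  [1] u=0 | in {} | out {0,1,2,3} | prev {0,2,3} | push {}
  [2] u=1 | in {0,1,2,3} | out {0,1,2,3} | prev {} | push {0}
  [3] u=2 | in {0,1,2,3} | out {0,1,2,3} | prev {} | push {1}
  [4] u=3 | in {0,1,2,3} | out {1} | prev {} | push {2}
  [5] u=0 | in {0,1,2,3} | out {0,1,2,3} | ==
  [6] u=1 | in {0,1,2,3} | out {0,1,2,3} | ==
  [7] u=2 | in {0,1,2,3} | out {0,1,2,3} | ==

Converged values:
  [0] {0,1,2,3}
  [1] {0,1,2,3}
  [2] {0,1,2,3}
  [3] {1}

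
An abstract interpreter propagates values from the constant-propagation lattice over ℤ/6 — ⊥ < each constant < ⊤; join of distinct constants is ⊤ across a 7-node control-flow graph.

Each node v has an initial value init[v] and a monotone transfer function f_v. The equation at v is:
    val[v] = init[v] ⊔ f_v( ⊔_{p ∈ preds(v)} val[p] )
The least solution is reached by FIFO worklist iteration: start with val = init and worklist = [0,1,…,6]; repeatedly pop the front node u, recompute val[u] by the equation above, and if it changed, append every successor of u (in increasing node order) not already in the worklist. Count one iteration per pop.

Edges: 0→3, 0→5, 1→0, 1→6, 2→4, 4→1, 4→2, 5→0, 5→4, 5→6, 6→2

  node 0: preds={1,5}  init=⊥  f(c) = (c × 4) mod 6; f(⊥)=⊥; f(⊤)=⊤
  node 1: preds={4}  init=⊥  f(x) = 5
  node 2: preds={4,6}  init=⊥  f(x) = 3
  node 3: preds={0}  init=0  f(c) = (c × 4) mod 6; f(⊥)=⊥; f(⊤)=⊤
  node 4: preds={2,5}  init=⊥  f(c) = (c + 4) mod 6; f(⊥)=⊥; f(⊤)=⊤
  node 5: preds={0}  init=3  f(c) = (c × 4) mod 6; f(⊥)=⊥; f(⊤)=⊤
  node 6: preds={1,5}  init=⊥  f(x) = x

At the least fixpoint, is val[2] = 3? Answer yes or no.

Iteration log — 15 steps:
  step 1. node 0  ⊔preds=3  new=0  old=⊥  +wl: 
  step 2. node 1  ⊔preds=⊥  new=5  old=⊥  +wl: 0
  step 3. node 2  ⊔preds=⊥  new=3  old=⊥  +wl: 
  step 4. node 3  ⊔preds=0  new=0  stable
  step 5. node 4  ⊔preds=3  new=1  old=⊥  +wl: 1,2
  step 6. node 5  ⊔preds=0  new=⊤  old=3  +wl: 4
  step 7. node 6  ⊔preds=⊤  new=⊤  old=⊥  +wl: 
  step 8. node 0  ⊔preds=⊤  new=⊤  old=0  +wl: 3,5
  step 9. node 1  ⊔preds=1  new=5  stable
  step 10. node 2  ⊔preds=⊤  new=3  stable
  step 11. node 4  ⊔preds=⊤  new=⊤  old=1  +wl: 1,2
  step 12. node 3  ⊔preds=⊤  new=⊤  old=0  +wl: 
  step 13. node 5  ⊔preds=⊤  new=⊤  stable
  step 14. node 1  ⊔preds=⊤  new=5  stable
  step 15. node 2  ⊔preds=⊤  new=3  stable

Least fixpoint reached:
  node 0: ⊤
  node 1: 5
  node 2: 3
  node 3: ⊤
  node 4: ⊤
  node 5: ⊤
  node 6: ⊤

yes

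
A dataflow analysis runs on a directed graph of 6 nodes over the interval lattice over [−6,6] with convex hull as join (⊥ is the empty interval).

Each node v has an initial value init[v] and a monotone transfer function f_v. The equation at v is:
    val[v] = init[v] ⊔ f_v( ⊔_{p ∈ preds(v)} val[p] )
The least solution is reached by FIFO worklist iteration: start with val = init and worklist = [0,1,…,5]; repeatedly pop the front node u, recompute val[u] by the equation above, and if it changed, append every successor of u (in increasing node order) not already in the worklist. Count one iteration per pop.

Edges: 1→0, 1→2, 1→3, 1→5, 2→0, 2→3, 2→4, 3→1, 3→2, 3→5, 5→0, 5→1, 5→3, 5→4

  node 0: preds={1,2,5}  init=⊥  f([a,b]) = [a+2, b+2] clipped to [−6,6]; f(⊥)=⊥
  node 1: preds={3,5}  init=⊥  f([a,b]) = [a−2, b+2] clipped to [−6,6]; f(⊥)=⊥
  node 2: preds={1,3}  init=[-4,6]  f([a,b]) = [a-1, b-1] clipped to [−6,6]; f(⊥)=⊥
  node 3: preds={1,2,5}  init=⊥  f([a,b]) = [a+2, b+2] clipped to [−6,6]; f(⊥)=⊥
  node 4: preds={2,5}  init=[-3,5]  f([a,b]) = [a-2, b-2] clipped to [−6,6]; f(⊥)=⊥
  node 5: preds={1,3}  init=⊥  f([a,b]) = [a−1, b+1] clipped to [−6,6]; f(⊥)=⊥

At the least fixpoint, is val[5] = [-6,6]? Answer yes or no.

Worklist (18 pops):
  #1 pop 0: in=[-4,6] → [-2,6] (was ⊥); enqueue []
  #2 pop 1: in=⊥ → ⊥ (no change)
  #3 pop 2: in=⊥ → [-4,6] (no change)
  #4 pop 3: in=[-4,6] → [-2,6] (was ⊥); enqueue [1,2]
  #5 pop 4: in=[-4,6] → [-6,5] (was [-3,5]); enqueue []
  #6 pop 5: in=[-2,6] → [-3,6] (was ⊥); enqueue [0,3,4]
  #7 pop 1: in=[-3,6] → [-5,6] (was ⊥); enqueue [5]
  #8 pop 2: in=[-5,6] → [-6,6] (was [-4,6]); enqueue []
  #9 pop 0: in=[-6,6] → [-4,6] (was [-2,6]); enqueue []
  #10 pop 3: in=[-6,6] → [-4,6] (was [-2,6]); enqueue [1,2]
  #11 pop 4: in=[-6,6] → [-6,5] (no change)
  #12 pop 5: in=[-5,6] → [-6,6] (was [-3,6]); enqueue [0,3,4]
  #13 pop 1: in=[-6,6] → [-6,6] (was [-5,6]); enqueue [5]
  #14 pop 2: in=[-6,6] → [-6,6] (no change)
  #15 pop 0: in=[-6,6] → [-4,6] (no change)
  #16 pop 3: in=[-6,6] → [-4,6] (no change)
  #17 pop 4: in=[-6,6] → [-6,5] (no change)
  #18 pop 5: in=[-6,6] → [-6,6] (no change)

Fixpoint:
  val[0] = [-4,6]
  val[1] = [-6,6]
  val[2] = [-6,6]
  val[3] = [-4,6]
  val[4] = [-6,5]
  val[5] = [-6,6]

yes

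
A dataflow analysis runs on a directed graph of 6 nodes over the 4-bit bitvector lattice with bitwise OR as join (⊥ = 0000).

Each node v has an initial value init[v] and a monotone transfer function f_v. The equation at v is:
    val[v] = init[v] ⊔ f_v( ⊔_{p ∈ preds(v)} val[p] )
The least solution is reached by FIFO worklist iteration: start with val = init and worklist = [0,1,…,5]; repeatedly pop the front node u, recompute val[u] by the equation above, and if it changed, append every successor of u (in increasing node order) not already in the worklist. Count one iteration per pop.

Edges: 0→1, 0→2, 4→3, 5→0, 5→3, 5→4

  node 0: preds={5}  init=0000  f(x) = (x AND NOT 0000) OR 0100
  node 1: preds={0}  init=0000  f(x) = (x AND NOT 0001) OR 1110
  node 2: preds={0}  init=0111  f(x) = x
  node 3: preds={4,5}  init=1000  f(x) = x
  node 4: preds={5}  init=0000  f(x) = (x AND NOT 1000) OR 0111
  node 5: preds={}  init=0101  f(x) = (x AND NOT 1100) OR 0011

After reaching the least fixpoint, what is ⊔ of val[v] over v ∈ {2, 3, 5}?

Worklist (11 pops):
  #1 pop 0: in=0101 → 0101 (was 0000); enqueue []
  #2 pop 1: in=0101 → 1110 (was 0000); enqueue []
  #3 pop 2: in=0101 → 0111 (no change)
  #4 pop 3: in=0101 → 1101 (was 1000); enqueue []
  #5 pop 4: in=0101 → 0111 (was 0000); enqueue [3]
  #6 pop 5: in=0000 → 0111 (was 0101); enqueue [0,4]
  #7 pop 3: in=0111 → 1111 (was 1101); enqueue []
  #8 pop 0: in=0111 → 0111 (was 0101); enqueue [1,2]
  #9 pop 4: in=0111 → 0111 (no change)
  #10 pop 1: in=0111 → 1110 (no change)
  #11 pop 2: in=0111 → 0111 (no change)

Fixpoint:
  val[0] = 0111
  val[1] = 1110
  val[2] = 0111
  val[3] = 1111
  val[4] = 0111
  val[5] = 0111

1111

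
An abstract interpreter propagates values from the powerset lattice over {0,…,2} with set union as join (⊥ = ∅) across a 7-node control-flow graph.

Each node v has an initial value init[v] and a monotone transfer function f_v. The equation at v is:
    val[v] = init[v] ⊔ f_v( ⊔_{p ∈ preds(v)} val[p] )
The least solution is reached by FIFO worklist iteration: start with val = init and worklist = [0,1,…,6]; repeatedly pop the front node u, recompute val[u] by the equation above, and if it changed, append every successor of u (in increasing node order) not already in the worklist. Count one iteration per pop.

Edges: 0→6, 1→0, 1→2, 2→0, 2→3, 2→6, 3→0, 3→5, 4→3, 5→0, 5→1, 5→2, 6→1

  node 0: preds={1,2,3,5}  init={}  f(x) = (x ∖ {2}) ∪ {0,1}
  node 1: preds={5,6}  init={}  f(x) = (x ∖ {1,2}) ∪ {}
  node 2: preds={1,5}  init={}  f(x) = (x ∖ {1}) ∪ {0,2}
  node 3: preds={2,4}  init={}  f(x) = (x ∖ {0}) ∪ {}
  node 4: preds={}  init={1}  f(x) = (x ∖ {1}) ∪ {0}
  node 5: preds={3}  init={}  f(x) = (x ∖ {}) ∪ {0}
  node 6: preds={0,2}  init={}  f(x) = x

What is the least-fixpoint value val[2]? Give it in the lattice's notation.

{0,2}

Iteration log — 12 steps:
  step 1. node 0  ⊔preds={}  new={0,1}  old={}  +wl: 
  step 2. node 1  ⊔preds={}  new={}  stable
  step 3. node 2  ⊔preds={}  new={0,2}  old={}  +wl: 0
  step 4. node 3  ⊔preds={0,1,2}  new={1,2}  old={}  +wl: 
  step 5. node 4  ⊔preds={}  new={0,1}  old={1}  +wl: 3
  step 6. node 5  ⊔preds={1,2}  new={0,1,2}  old={}  +wl: 1,2
  step 7. node 6  ⊔preds={0,1,2}  new={0,1,2}  old={}  +wl: 
  step 8. node 0  ⊔preds={0,1,2}  new={0,1}  stable
  step 9. node 3  ⊔preds={0,1,2}  new={1,2}  stable
  step 10. node 1  ⊔preds={0,1,2}  new={0}  old={}  +wl: 0
  step 11. node 2  ⊔preds={0,1,2}  new={0,2}  stable
  step 12. node 0  ⊔preds={0,1,2}  new={0,1}  stable

Least fixpoint reached:
  node 0: {0,1}
  node 1: {0}
  node 2: {0,2}
  node 3: {1,2}
  node 4: {0,1}
  node 5: {0,1,2}
  node 6: {0,1,2}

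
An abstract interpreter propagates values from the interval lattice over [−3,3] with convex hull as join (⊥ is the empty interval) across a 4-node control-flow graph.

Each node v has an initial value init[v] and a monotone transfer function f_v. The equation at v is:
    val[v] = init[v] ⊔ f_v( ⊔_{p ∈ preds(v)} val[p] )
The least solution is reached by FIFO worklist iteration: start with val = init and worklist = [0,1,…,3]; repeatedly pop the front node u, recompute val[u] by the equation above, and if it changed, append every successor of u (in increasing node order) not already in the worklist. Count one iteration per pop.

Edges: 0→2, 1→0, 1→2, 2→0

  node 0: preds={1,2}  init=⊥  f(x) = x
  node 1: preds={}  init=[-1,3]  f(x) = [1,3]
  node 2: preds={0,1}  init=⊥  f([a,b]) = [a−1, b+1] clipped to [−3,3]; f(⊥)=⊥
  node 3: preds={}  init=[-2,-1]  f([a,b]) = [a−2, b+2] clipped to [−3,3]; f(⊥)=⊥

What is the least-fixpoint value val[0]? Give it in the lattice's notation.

[-3,3]

Worklist (8 pops):
  #1 pop 0: in=[-1,3] → [-1,3] (was ⊥); enqueue []
  #2 pop 1: in=⊥ → [-1,3] (no change)
  #3 pop 2: in=[-1,3] → [-2,3] (was ⊥); enqueue [0]
  #4 pop 3: in=⊥ → [-2,-1] (no change)
  #5 pop 0: in=[-2,3] → [-2,3] (was [-1,3]); enqueue [2]
  #6 pop 2: in=[-2,3] → [-3,3] (was [-2,3]); enqueue [0]
  #7 pop 0: in=[-3,3] → [-3,3] (was [-2,3]); enqueue [2]
  #8 pop 2: in=[-3,3] → [-3,3] (no change)

Fixpoint:
  val[0] = [-3,3]
  val[1] = [-1,3]
  val[2] = [-3,3]
  val[3] = [-2,-1]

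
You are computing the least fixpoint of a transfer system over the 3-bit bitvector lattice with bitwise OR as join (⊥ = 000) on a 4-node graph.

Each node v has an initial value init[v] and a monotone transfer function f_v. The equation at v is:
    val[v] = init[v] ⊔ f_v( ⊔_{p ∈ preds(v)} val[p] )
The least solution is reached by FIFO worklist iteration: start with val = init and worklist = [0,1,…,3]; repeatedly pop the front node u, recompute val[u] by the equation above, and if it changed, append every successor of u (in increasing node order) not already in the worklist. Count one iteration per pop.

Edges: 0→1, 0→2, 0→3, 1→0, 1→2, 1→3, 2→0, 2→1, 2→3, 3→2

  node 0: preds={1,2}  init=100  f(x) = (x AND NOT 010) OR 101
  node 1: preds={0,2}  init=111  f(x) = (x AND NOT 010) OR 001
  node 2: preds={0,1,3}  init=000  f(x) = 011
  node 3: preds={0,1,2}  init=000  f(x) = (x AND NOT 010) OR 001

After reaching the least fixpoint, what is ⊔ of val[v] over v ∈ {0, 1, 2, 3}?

Worklist (7 pops):
  #1 pop 0: in=111 → 101 (was 100); enqueue []
  #2 pop 1: in=101 → 111 (no change)
  #3 pop 2: in=111 → 011 (was 000); enqueue [0,1]
  #4 pop 3: in=111 → 101 (was 000); enqueue [2]
  #5 pop 0: in=111 → 101 (no change)
  #6 pop 1: in=111 → 111 (no change)
  #7 pop 2: in=111 → 011 (no change)

Fixpoint:
  val[0] = 101
  val[1] = 111
  val[2] = 011
  val[3] = 101

111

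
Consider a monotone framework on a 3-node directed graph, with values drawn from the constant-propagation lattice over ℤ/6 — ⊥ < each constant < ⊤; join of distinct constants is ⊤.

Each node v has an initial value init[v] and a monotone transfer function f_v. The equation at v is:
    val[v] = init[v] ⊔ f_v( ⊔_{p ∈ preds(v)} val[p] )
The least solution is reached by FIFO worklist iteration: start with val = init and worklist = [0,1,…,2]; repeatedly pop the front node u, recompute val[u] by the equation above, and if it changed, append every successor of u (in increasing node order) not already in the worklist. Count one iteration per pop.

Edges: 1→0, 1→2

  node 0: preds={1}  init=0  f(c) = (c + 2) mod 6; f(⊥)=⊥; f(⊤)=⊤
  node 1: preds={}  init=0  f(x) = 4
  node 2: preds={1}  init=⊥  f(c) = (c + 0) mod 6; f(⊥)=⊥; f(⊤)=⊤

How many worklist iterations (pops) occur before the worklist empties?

4

Iteration log — 4 steps:
  step 1. node 0  ⊔preds=0  new=⊤  old=0  +wl: 
  step 2. node 1  ⊔preds=⊥  new=⊤  old=0  +wl: 0
  step 3. node 2  ⊔preds=⊤  new=⊤  old=⊥  +wl: 
  step 4. node 0  ⊔preds=⊤  new=⊤  stable

Least fixpoint reached:
  node 0: ⊤
  node 1: ⊤
  node 2: ⊤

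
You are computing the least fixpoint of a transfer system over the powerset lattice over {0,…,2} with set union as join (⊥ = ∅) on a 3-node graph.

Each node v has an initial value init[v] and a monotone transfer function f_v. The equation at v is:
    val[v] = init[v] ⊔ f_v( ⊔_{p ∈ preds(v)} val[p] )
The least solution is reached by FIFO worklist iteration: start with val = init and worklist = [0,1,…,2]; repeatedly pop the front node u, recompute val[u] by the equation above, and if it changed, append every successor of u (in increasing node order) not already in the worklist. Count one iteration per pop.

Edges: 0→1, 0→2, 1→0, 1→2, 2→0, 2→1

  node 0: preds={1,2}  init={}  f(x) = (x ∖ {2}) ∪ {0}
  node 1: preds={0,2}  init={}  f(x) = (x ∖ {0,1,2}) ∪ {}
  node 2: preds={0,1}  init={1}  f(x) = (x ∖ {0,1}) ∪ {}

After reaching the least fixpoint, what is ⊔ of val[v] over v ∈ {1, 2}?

Worklist (3 pops):
  #1 pop 0: in={1} → {0,1} (was {}); enqueue []
  #2 pop 1: in={0,1} → {} (no change)
  #3 pop 2: in={0,1} → {1} (no change)

Fixpoint:
  val[0] = {0,1}
  val[1] = {}
  val[2] = {1}

{1}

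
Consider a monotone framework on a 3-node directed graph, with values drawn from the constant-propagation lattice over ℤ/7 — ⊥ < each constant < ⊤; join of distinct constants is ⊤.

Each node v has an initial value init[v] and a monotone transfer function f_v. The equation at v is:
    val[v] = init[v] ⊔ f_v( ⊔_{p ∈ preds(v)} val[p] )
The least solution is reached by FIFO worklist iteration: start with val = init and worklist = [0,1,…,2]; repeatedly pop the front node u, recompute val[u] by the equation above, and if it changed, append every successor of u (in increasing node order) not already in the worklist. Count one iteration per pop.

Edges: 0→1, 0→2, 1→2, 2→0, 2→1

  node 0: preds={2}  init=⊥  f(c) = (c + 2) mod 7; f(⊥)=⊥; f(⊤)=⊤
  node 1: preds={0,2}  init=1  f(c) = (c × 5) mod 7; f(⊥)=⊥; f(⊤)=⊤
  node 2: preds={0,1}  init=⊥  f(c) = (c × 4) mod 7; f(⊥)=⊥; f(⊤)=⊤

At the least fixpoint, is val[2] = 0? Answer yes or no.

no

Iteration log — 9 steps:
  step 1. node 0  ⊔preds=⊥  new=⊥  stable
  step 2. node 1  ⊔preds=⊥  new=1  stable
  step 3. node 2  ⊔preds=1  new=4  old=⊥  +wl: 0,1
  step 4. node 0  ⊔preds=4  new=6  old=⊥  +wl: 2
  step 5. node 1  ⊔preds=⊤  new=⊤  old=1  +wl: 
  step 6. node 2  ⊔preds=⊤  new=⊤  old=4  +wl: 0,1
  step 7. node 0  ⊔preds=⊤  new=⊤  old=6  +wl: 2
  step 8. node 1  ⊔preds=⊤  new=⊤  stable
  step 9. node 2  ⊔preds=⊤  new=⊤  stable

Least fixpoint reached:
  node 0: ⊤
  node 1: ⊤
  node 2: ⊤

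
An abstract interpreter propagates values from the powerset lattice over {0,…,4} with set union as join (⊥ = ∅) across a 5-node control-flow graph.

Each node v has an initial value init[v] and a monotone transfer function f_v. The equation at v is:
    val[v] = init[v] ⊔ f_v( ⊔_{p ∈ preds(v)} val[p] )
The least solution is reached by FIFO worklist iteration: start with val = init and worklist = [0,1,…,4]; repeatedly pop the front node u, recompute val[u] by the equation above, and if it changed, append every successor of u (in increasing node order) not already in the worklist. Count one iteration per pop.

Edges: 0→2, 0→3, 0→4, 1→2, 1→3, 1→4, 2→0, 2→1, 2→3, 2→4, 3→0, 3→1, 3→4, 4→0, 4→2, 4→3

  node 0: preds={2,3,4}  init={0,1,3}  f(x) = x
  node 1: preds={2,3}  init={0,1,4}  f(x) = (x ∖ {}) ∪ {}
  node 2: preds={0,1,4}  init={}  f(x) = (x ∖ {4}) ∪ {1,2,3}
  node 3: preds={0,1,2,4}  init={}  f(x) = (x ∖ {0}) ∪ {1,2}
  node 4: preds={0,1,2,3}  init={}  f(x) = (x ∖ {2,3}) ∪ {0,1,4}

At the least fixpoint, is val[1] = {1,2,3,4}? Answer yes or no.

no

Iteration log — 10 steps:
  step 1. node 0  ⊔preds={}  new={0,1,3}  stable
  step 2. node 1  ⊔preds={}  new={0,1,4}  stable
  step 3. node 2  ⊔preds={0,1,3,4}  new={0,1,2,3}  old={}  +wl: 0,1
  step 4. node 3  ⊔preds={0,1,2,3,4}  new={1,2,3,4}  old={}  +wl: 
  step 5. node 4  ⊔preds={0,1,2,3,4}  new={0,1,4}  old={}  +wl: 2,3
  step 6. node 0  ⊔preds={0,1,2,3,4}  new={0,1,2,3,4}  old={0,1,3}  +wl: 4
  step 7. node 1  ⊔preds={0,1,2,3,4}  new={0,1,2,3,4}  old={0,1,4}  +wl: 
  step 8. node 2  ⊔preds={0,1,2,3,4}  new={0,1,2,3}  stable
  step 9. node 3  ⊔preds={0,1,2,3,4}  new={1,2,3,4}  stable
  step 10. node 4  ⊔preds={0,1,2,3,4}  new={0,1,4}  stable

Least fixpoint reached:
  node 0: {0,1,2,3,4}
  node 1: {0,1,2,3,4}
  node 2: {0,1,2,3}
  node 3: {1,2,3,4}
  node 4: {0,1,4}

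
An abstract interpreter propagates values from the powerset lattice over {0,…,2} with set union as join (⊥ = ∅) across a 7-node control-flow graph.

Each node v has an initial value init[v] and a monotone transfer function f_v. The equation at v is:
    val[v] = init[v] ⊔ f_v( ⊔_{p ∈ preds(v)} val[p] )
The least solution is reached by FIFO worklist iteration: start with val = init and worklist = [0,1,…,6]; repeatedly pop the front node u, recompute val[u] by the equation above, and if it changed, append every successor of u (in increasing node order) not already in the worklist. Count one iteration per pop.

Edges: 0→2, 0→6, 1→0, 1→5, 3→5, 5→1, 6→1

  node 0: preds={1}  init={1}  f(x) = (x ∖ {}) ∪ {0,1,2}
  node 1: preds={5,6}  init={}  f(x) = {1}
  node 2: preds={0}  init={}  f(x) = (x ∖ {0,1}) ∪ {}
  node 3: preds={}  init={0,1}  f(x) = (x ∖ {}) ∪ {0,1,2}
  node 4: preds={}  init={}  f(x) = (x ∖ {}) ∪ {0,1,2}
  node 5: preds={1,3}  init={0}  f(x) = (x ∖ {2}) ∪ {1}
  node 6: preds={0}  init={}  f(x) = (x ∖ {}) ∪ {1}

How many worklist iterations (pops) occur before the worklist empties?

9

Trace (9 dequeues):
  [1] u=0 | in {} | out {0,1,2} | prev {1} | push {}
  [2] u=1 | in {0} | out {1} | prev {} | push {0}
  [3] u=2 | in {0,1,2} | out {2} | prev {} | push {}
  [4] u=3 | in {} | out {0,1,2} | prev {0,1} | push {}
  [5] u=4 | in {} | out {0,1,2} | prev {} | push {}
  [6] u=5 | in {0,1,2} | out {0,1} | prev {0} | push {1}
  [7] u=6 | in {0,1,2} | out {0,1,2} | prev {} | push {}
  [8] u=0 | in {1} | out {0,1,2} | ==
  [9] u=1 | in {0,1,2} | out {1} | ==

Converged values:
  [0] {0,1,2}
  [1] {1}
  [2] {2}
  [3] {0,1,2}
  [4] {0,1,2}
  [5] {0,1}
  [6] {0,1,2}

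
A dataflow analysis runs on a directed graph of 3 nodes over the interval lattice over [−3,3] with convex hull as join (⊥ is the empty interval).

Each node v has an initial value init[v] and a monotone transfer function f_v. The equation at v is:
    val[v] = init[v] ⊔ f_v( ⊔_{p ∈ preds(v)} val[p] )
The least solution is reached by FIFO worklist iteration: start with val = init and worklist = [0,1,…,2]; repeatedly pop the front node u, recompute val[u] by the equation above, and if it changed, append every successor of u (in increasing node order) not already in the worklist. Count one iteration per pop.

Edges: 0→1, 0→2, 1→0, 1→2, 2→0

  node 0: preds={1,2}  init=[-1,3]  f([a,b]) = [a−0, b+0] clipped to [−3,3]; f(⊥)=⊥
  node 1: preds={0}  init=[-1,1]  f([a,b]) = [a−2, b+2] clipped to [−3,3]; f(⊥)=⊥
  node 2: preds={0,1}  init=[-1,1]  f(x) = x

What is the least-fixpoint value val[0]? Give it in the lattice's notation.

[-3,3]

Iteration log — 6 steps:
  step 1. node 0  ⊔preds=[-1,1]  new=[-1,3]  stable
  step 2. node 1  ⊔preds=[-1,3]  new=[-3,3]  old=[-1,1]  +wl: 0
  step 3. node 2  ⊔preds=[-3,3]  new=[-3,3]  old=[-1,1]  +wl: 
  step 4. node 0  ⊔preds=[-3,3]  new=[-3,3]  old=[-1,3]  +wl: 1,2
  step 5. node 1  ⊔preds=[-3,3]  new=[-3,3]  stable
  step 6. node 2  ⊔preds=[-3,3]  new=[-3,3]  stable

Least fixpoint reached:
  node 0: [-3,3]
  node 1: [-3,3]
  node 2: [-3,3]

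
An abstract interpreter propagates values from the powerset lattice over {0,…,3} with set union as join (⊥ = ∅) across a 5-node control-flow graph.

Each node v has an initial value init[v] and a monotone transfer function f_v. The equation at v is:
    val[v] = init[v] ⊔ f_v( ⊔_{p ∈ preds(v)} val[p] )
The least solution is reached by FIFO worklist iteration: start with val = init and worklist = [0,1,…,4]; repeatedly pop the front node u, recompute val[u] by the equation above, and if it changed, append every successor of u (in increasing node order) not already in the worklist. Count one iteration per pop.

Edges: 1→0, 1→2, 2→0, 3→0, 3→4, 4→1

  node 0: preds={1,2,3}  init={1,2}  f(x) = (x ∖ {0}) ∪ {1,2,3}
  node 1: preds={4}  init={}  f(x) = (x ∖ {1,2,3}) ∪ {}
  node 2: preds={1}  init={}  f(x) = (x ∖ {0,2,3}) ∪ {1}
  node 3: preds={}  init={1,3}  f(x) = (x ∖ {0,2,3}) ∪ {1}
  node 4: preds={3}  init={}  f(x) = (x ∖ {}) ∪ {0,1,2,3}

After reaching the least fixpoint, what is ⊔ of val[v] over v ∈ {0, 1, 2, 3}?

{0,1,2,3}

Iteration log — 9 steps:
  step 1. node 0  ⊔preds={1,3}  new={1,2,3}  old={1,2}  +wl: 
  step 2. node 1  ⊔preds={}  new={}  stable
  step 3. node 2  ⊔preds={}  new={1}  old={}  +wl: 0
  step 4. node 3  ⊔preds={}  new={1,3}  stable
  step 5. node 4  ⊔preds={1,3}  new={0,1,2,3}  old={}  +wl: 1
  step 6. node 0  ⊔preds={1,3}  new={1,2,3}  stable
  step 7. node 1  ⊔preds={0,1,2,3}  new={0}  old={}  +wl: 0,2
  step 8. node 0  ⊔preds={0,1,3}  new={1,2,3}  stable
  step 9. node 2  ⊔preds={0}  new={1}  stable

Least fixpoint reached:
  node 0: {1,2,3}
  node 1: {0}
  node 2: {1}
  node 3: {1,3}
  node 4: {0,1,2,3}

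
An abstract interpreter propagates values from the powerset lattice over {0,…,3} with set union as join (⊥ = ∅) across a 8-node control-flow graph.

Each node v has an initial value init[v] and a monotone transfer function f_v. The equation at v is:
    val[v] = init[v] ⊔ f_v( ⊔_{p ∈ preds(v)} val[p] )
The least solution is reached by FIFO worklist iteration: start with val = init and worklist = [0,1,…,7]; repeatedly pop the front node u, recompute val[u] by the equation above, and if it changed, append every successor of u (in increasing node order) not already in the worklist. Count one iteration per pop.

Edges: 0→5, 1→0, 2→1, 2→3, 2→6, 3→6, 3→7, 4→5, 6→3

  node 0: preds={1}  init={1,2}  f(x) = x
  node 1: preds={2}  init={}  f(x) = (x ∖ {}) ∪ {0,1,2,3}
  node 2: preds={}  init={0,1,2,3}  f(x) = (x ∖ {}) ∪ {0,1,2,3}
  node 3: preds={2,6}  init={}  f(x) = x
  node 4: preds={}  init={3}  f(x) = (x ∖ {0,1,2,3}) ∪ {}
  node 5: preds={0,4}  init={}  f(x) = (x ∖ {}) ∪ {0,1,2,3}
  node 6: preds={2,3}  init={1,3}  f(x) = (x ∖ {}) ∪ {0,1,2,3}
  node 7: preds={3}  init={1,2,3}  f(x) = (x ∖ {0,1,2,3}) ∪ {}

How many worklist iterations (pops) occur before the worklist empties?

11

Iteration log — 11 steps:
  step 1. node 0  ⊔preds={}  new={1,2}  stable
  step 2. node 1  ⊔preds={0,1,2,3}  new={0,1,2,3}  old={}  +wl: 0
  step 3. node 2  ⊔preds={}  new={0,1,2,3}  stable
  step 4. node 3  ⊔preds={0,1,2,3}  new={0,1,2,3}  old={}  +wl: 
  step 5. node 4  ⊔preds={}  new={3}  stable
  step 6. node 5  ⊔preds={1,2,3}  new={0,1,2,3}  old={}  +wl: 
  step 7. node 6  ⊔preds={0,1,2,3}  new={0,1,2,3}  old={1,3}  +wl: 3
  step 8. node 7  ⊔preds={0,1,2,3}  new={1,2,3}  stable
  step 9. node 0  ⊔preds={0,1,2,3}  new={0,1,2,3}  old={1,2}  +wl: 5
  step 10. node 3  ⊔preds={0,1,2,3}  new={0,1,2,3}  stable
  step 11. node 5  ⊔preds={0,1,2,3}  new={0,1,2,3}  stable

Least fixpoint reached:
  node 0: {0,1,2,3}
  node 1: {0,1,2,3}
  node 2: {0,1,2,3}
  node 3: {0,1,2,3}
  node 4: {3}
  node 5: {0,1,2,3}
  node 6: {0,1,2,3}
  node 7: {1,2,3}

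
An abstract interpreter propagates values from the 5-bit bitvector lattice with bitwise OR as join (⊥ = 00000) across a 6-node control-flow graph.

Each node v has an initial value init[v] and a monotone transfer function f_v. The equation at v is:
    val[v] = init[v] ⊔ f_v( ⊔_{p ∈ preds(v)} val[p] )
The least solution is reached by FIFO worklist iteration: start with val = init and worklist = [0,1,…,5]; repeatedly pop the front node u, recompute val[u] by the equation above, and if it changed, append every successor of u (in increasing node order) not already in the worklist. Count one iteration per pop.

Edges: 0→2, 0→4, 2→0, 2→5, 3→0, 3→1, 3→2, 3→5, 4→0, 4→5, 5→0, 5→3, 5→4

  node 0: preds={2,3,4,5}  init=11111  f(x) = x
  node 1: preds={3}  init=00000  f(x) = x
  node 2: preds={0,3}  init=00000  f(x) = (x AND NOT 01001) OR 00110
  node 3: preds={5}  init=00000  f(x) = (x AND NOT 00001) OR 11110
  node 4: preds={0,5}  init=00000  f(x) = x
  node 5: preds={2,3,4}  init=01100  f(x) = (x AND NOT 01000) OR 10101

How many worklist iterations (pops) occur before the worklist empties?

Worklist (11 pops):
  #1 pop 0: in=01100 → 11111 (no change)
  #2 pop 1: in=00000 → 00000 (no change)
  #3 pop 2: in=11111 → 10110 (was 00000); enqueue [0]
  #4 pop 3: in=01100 → 11110 (was 00000); enqueue [1,2]
  #5 pop 4: in=11111 → 11111 (was 00000); enqueue []
  #6 pop 5: in=11111 → 11111 (was 01100); enqueue [3,4]
  #7 pop 0: in=11111 → 11111 (no change)
  #8 pop 1: in=11110 → 11110 (was 00000); enqueue []
  #9 pop 2: in=11111 → 10110 (no change)
  #10 pop 3: in=11111 → 11110 (no change)
  #11 pop 4: in=11111 → 11111 (no change)

Fixpoint:
  val[0] = 11111
  val[1] = 11110
  val[2] = 10110
  val[3] = 11110
  val[4] = 11111
  val[5] = 11111

11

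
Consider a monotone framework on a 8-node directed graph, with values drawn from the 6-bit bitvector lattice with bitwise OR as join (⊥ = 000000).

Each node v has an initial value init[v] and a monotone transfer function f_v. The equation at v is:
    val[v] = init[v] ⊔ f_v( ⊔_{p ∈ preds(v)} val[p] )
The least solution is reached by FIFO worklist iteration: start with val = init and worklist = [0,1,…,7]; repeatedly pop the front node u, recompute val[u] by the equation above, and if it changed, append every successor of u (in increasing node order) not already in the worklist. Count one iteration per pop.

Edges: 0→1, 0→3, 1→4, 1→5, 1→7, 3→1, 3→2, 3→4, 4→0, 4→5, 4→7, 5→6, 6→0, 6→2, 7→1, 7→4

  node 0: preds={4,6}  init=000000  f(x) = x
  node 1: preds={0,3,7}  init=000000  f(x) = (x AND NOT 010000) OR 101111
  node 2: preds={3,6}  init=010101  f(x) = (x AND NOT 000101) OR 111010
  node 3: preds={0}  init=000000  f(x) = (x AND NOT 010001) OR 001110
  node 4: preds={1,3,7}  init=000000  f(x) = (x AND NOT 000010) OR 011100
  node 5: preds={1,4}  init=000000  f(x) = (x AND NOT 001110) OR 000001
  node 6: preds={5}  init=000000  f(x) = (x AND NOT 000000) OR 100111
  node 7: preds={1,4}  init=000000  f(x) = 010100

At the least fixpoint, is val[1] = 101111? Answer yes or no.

yes

Trace (17 dequeues):
  [1] u=0 | in 000000 | out 000000 | ==
  [2] u=1 | in 000000 | out 101111 | prev 000000 | push {}
  [3] u=2 | in 000000 | out 111111 | prev 010101 | push {}
  [4] u=3 | in 000000 | out 001110 | prev 000000 | push {1,2}
  [5] u=4 | in 101111 | out 111101 | prev 000000 | push {0}
  [6] u=5 | in 111111 | out 110001 | prev 000000 | push {}
  [7] u=6 | in 110001 | out 110111 | prev 000000 | push {}
  [8] u=7 | in 111111 | out 010100 | prev 000000 | push {4}
  [9] u=1 | in 011110 | out 101111 | ==
  [10] u=2 | in 111111 | out 111111 | ==
  [11] u=0 | in 111111 | out 111111 | prev 000000 | push {1,3}
  [12] u=4 | in 111111 | out 111101 | ==
  [13] u=1 | in 111111 | out 101111 | ==
  [14] u=3 | in 111111 | out 101110 | prev 001110 | push {1,2,4}
  [15] u=1 | in 111111 | out 101111 | ==
  [16] u=2 | in 111111 | out 111111 | ==
  [17] u=4 | in 111111 | out 111101 | ==

Converged values:
  [0] 111111
  [1] 101111
  [2] 111111
  [3] 101110
  [4] 111101
  [5] 110001
  [6] 110111
  [7] 010100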